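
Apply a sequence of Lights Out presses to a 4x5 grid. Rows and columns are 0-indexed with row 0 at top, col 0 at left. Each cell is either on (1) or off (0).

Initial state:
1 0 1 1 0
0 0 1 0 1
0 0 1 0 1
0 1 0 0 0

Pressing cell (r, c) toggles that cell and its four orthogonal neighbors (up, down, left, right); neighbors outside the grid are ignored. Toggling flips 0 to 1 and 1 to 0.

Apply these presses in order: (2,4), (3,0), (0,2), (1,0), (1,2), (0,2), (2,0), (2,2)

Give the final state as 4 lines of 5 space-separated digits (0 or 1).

After press 1 at (2,4):
1 0 1 1 0
0 0 1 0 0
0 0 1 1 0
0 1 0 0 1

After press 2 at (3,0):
1 0 1 1 0
0 0 1 0 0
1 0 1 1 0
1 0 0 0 1

After press 3 at (0,2):
1 1 0 0 0
0 0 0 0 0
1 0 1 1 0
1 0 0 0 1

After press 4 at (1,0):
0 1 0 0 0
1 1 0 0 0
0 0 1 1 0
1 0 0 0 1

After press 5 at (1,2):
0 1 1 0 0
1 0 1 1 0
0 0 0 1 0
1 0 0 0 1

After press 6 at (0,2):
0 0 0 1 0
1 0 0 1 0
0 0 0 1 0
1 0 0 0 1

After press 7 at (2,0):
0 0 0 1 0
0 0 0 1 0
1 1 0 1 0
0 0 0 0 1

After press 8 at (2,2):
0 0 0 1 0
0 0 1 1 0
1 0 1 0 0
0 0 1 0 1

Answer: 0 0 0 1 0
0 0 1 1 0
1 0 1 0 0
0 0 1 0 1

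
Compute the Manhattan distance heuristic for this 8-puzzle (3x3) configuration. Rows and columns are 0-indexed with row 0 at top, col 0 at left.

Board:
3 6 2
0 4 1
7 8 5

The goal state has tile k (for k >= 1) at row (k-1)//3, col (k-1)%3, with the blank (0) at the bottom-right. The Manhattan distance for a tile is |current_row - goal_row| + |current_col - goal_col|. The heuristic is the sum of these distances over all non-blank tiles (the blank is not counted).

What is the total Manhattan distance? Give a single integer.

Answer: 11

Derivation:
Tile 3: at (0,0), goal (0,2), distance |0-0|+|0-2| = 2
Tile 6: at (0,1), goal (1,2), distance |0-1|+|1-2| = 2
Tile 2: at (0,2), goal (0,1), distance |0-0|+|2-1| = 1
Tile 4: at (1,1), goal (1,0), distance |1-1|+|1-0| = 1
Tile 1: at (1,2), goal (0,0), distance |1-0|+|2-0| = 3
Tile 7: at (2,0), goal (2,0), distance |2-2|+|0-0| = 0
Tile 8: at (2,1), goal (2,1), distance |2-2|+|1-1| = 0
Tile 5: at (2,2), goal (1,1), distance |2-1|+|2-1| = 2
Sum: 2 + 2 + 1 + 1 + 3 + 0 + 0 + 2 = 11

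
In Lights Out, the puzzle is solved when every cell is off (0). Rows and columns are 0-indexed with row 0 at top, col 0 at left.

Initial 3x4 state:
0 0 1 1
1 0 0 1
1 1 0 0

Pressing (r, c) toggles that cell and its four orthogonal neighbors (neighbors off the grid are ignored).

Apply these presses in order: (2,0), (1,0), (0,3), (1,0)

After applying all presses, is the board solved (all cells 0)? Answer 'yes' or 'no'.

Answer: yes

Derivation:
After press 1 at (2,0):
0 0 1 1
0 0 0 1
0 0 0 0

After press 2 at (1,0):
1 0 1 1
1 1 0 1
1 0 0 0

After press 3 at (0,3):
1 0 0 0
1 1 0 0
1 0 0 0

After press 4 at (1,0):
0 0 0 0
0 0 0 0
0 0 0 0

Lights still on: 0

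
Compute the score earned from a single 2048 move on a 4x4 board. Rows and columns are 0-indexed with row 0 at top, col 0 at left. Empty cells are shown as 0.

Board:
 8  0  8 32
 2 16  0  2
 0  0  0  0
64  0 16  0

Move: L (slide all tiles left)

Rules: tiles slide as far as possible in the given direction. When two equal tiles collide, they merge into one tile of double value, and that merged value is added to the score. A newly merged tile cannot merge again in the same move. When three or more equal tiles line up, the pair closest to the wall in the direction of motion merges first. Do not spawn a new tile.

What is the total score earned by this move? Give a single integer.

Slide left:
row 0: [8, 0, 8, 32] -> [16, 32, 0, 0]  score +16 (running 16)
row 1: [2, 16, 0, 2] -> [2, 16, 2, 0]  score +0 (running 16)
row 2: [0, 0, 0, 0] -> [0, 0, 0, 0]  score +0 (running 16)
row 3: [64, 0, 16, 0] -> [64, 16, 0, 0]  score +0 (running 16)
Board after move:
16 32  0  0
 2 16  2  0
 0  0  0  0
64 16  0  0

Answer: 16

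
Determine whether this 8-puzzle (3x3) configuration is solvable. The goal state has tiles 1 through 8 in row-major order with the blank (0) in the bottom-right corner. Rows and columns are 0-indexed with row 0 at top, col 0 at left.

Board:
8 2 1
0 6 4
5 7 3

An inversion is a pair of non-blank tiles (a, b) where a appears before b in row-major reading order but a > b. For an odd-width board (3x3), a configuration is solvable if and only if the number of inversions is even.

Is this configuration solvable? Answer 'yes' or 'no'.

Answer: yes

Derivation:
Inversions (pairs i<j in row-major order where tile[i] > tile[j] > 0): 14
14 is even, so the puzzle is solvable.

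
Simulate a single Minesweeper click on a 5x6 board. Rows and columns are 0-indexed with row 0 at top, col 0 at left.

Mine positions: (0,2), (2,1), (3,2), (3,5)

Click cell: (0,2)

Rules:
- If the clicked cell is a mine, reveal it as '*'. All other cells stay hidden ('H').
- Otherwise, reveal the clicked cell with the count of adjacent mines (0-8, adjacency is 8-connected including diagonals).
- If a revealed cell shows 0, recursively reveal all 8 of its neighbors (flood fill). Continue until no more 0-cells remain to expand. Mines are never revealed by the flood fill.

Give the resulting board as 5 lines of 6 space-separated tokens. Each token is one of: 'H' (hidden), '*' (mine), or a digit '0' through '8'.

H H * H H H
H H H H H H
H H H H H H
H H H H H H
H H H H H H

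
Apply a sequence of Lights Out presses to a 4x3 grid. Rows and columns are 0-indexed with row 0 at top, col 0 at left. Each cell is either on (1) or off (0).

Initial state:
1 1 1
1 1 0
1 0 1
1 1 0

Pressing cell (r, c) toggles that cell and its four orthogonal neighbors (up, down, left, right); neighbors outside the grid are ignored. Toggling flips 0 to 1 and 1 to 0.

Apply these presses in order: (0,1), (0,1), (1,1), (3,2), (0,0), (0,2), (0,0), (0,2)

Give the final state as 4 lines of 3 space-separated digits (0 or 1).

After press 1 at (0,1):
0 0 0
1 0 0
1 0 1
1 1 0

After press 2 at (0,1):
1 1 1
1 1 0
1 0 1
1 1 0

After press 3 at (1,1):
1 0 1
0 0 1
1 1 1
1 1 0

After press 4 at (3,2):
1 0 1
0 0 1
1 1 0
1 0 1

After press 5 at (0,0):
0 1 1
1 0 1
1 1 0
1 0 1

After press 6 at (0,2):
0 0 0
1 0 0
1 1 0
1 0 1

After press 7 at (0,0):
1 1 0
0 0 0
1 1 0
1 0 1

After press 8 at (0,2):
1 0 1
0 0 1
1 1 0
1 0 1

Answer: 1 0 1
0 0 1
1 1 0
1 0 1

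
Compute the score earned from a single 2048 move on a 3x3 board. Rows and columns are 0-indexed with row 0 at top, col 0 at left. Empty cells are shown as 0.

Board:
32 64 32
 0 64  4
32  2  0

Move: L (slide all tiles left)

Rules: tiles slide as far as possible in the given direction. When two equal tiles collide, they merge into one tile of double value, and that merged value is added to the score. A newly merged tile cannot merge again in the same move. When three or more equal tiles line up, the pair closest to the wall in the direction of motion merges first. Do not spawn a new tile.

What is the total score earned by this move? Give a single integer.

Slide left:
row 0: [32, 64, 32] -> [32, 64, 32]  score +0 (running 0)
row 1: [0, 64, 4] -> [64, 4, 0]  score +0 (running 0)
row 2: [32, 2, 0] -> [32, 2, 0]  score +0 (running 0)
Board after move:
32 64 32
64  4  0
32  2  0

Answer: 0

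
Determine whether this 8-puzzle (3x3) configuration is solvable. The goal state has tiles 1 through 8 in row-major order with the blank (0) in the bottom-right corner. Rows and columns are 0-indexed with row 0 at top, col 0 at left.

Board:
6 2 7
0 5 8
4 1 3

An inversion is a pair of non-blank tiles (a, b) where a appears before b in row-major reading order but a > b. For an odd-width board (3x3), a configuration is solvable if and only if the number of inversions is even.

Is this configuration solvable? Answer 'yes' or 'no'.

Answer: yes

Derivation:
Inversions (pairs i<j in row-major order where tile[i] > tile[j] > 0): 18
18 is even, so the puzzle is solvable.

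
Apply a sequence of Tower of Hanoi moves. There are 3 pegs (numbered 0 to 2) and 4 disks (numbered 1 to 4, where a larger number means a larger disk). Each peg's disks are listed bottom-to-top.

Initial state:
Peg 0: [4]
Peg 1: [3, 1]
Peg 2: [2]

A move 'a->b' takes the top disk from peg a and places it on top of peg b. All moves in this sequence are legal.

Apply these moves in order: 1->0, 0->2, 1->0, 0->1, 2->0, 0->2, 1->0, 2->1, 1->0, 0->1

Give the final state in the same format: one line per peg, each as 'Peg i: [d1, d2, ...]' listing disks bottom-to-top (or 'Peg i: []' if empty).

Answer: Peg 0: [4, 3]
Peg 1: [1]
Peg 2: [2]

Derivation:
After move 1 (1->0):
Peg 0: [4, 1]
Peg 1: [3]
Peg 2: [2]

After move 2 (0->2):
Peg 0: [4]
Peg 1: [3]
Peg 2: [2, 1]

After move 3 (1->0):
Peg 0: [4, 3]
Peg 1: []
Peg 2: [2, 1]

After move 4 (0->1):
Peg 0: [4]
Peg 1: [3]
Peg 2: [2, 1]

After move 5 (2->0):
Peg 0: [4, 1]
Peg 1: [3]
Peg 2: [2]

After move 6 (0->2):
Peg 0: [4]
Peg 1: [3]
Peg 2: [2, 1]

After move 7 (1->0):
Peg 0: [4, 3]
Peg 1: []
Peg 2: [2, 1]

After move 8 (2->1):
Peg 0: [4, 3]
Peg 1: [1]
Peg 2: [2]

After move 9 (1->0):
Peg 0: [4, 3, 1]
Peg 1: []
Peg 2: [2]

After move 10 (0->1):
Peg 0: [4, 3]
Peg 1: [1]
Peg 2: [2]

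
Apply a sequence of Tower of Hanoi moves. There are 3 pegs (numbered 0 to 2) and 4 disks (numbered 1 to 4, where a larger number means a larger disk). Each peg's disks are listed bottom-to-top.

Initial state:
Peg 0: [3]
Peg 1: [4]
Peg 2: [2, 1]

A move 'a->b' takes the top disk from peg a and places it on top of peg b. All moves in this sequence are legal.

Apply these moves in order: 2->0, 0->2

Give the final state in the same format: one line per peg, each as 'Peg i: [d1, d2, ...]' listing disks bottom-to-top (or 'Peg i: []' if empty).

Answer: Peg 0: [3]
Peg 1: [4]
Peg 2: [2, 1]

Derivation:
After move 1 (2->0):
Peg 0: [3, 1]
Peg 1: [4]
Peg 2: [2]

After move 2 (0->2):
Peg 0: [3]
Peg 1: [4]
Peg 2: [2, 1]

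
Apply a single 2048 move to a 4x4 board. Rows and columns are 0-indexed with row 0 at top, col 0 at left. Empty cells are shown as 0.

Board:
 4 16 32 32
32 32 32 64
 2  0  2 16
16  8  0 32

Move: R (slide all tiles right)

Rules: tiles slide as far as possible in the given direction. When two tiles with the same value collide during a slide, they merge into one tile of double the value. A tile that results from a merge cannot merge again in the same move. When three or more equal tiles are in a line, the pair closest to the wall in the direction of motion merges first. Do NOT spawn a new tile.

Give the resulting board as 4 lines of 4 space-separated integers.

Answer:  0  4 16 64
 0 32 64 64
 0  0  4 16
 0 16  8 32

Derivation:
Slide right:
row 0: [4, 16, 32, 32] -> [0, 4, 16, 64]
row 1: [32, 32, 32, 64] -> [0, 32, 64, 64]
row 2: [2, 0, 2, 16] -> [0, 0, 4, 16]
row 3: [16, 8, 0, 32] -> [0, 16, 8, 32]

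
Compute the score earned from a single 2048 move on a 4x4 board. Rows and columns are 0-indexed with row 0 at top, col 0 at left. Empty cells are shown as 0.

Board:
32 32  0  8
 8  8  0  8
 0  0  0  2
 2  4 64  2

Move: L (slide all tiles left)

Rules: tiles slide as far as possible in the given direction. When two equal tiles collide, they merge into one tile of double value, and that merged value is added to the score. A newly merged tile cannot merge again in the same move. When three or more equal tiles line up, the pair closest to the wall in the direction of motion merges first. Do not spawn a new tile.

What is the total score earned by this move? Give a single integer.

Answer: 80

Derivation:
Slide left:
row 0: [32, 32, 0, 8] -> [64, 8, 0, 0]  score +64 (running 64)
row 1: [8, 8, 0, 8] -> [16, 8, 0, 0]  score +16 (running 80)
row 2: [0, 0, 0, 2] -> [2, 0, 0, 0]  score +0 (running 80)
row 3: [2, 4, 64, 2] -> [2, 4, 64, 2]  score +0 (running 80)
Board after move:
64  8  0  0
16  8  0  0
 2  0  0  0
 2  4 64  2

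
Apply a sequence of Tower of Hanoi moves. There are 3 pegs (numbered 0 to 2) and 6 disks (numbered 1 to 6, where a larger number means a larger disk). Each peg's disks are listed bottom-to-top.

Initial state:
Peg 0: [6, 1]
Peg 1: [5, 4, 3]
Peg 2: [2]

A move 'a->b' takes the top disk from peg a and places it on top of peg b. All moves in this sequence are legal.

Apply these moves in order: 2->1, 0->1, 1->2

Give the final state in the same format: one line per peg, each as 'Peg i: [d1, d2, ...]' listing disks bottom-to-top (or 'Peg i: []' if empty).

After move 1 (2->1):
Peg 0: [6, 1]
Peg 1: [5, 4, 3, 2]
Peg 2: []

After move 2 (0->1):
Peg 0: [6]
Peg 1: [5, 4, 3, 2, 1]
Peg 2: []

After move 3 (1->2):
Peg 0: [6]
Peg 1: [5, 4, 3, 2]
Peg 2: [1]

Answer: Peg 0: [6]
Peg 1: [5, 4, 3, 2]
Peg 2: [1]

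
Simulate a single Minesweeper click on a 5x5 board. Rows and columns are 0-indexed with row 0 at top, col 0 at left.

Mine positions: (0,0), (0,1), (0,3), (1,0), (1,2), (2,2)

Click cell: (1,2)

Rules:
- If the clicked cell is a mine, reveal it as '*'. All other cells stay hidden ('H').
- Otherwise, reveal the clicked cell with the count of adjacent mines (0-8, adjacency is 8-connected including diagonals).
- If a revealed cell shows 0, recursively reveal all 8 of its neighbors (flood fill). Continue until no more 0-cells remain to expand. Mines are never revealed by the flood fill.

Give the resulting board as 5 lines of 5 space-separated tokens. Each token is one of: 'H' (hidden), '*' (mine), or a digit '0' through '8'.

H H H H H
H H * H H
H H H H H
H H H H H
H H H H H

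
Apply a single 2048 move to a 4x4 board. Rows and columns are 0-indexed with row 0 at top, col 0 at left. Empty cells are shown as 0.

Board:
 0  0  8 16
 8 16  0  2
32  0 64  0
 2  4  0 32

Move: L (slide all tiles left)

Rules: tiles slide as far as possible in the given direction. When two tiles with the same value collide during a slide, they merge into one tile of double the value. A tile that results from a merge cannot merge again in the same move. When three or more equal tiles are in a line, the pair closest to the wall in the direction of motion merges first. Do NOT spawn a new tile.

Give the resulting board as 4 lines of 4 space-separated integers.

Slide left:
row 0: [0, 0, 8, 16] -> [8, 16, 0, 0]
row 1: [8, 16, 0, 2] -> [8, 16, 2, 0]
row 2: [32, 0, 64, 0] -> [32, 64, 0, 0]
row 3: [2, 4, 0, 32] -> [2, 4, 32, 0]

Answer:  8 16  0  0
 8 16  2  0
32 64  0  0
 2  4 32  0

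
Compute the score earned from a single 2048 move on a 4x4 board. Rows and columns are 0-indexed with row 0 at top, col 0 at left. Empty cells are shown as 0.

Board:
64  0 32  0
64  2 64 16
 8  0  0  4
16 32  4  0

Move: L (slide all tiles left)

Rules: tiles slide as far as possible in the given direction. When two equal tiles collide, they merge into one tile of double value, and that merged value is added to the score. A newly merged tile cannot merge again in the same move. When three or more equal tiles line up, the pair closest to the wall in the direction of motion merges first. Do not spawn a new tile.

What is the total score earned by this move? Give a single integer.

Answer: 0

Derivation:
Slide left:
row 0: [64, 0, 32, 0] -> [64, 32, 0, 0]  score +0 (running 0)
row 1: [64, 2, 64, 16] -> [64, 2, 64, 16]  score +0 (running 0)
row 2: [8, 0, 0, 4] -> [8, 4, 0, 0]  score +0 (running 0)
row 3: [16, 32, 4, 0] -> [16, 32, 4, 0]  score +0 (running 0)
Board after move:
64 32  0  0
64  2 64 16
 8  4  0  0
16 32  4  0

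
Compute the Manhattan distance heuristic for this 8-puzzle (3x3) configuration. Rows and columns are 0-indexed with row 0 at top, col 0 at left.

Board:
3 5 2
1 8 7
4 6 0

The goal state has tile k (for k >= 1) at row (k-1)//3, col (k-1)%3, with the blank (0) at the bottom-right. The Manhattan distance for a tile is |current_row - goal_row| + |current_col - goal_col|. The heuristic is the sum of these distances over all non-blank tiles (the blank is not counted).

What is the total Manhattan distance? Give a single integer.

Tile 3: at (0,0), goal (0,2), distance |0-0|+|0-2| = 2
Tile 5: at (0,1), goal (1,1), distance |0-1|+|1-1| = 1
Tile 2: at (0,2), goal (0,1), distance |0-0|+|2-1| = 1
Tile 1: at (1,0), goal (0,0), distance |1-0|+|0-0| = 1
Tile 8: at (1,1), goal (2,1), distance |1-2|+|1-1| = 1
Tile 7: at (1,2), goal (2,0), distance |1-2|+|2-0| = 3
Tile 4: at (2,0), goal (1,0), distance |2-1|+|0-0| = 1
Tile 6: at (2,1), goal (1,2), distance |2-1|+|1-2| = 2
Sum: 2 + 1 + 1 + 1 + 1 + 3 + 1 + 2 = 12

Answer: 12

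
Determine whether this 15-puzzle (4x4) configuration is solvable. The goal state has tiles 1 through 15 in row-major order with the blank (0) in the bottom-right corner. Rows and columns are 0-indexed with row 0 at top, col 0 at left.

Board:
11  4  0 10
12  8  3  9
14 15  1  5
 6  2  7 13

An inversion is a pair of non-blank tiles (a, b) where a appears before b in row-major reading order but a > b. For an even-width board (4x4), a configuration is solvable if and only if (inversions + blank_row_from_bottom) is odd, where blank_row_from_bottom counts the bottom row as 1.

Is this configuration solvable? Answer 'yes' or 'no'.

Answer: no

Derivation:
Inversions: 56
Blank is in row 0 (0-indexed from top), which is row 4 counting from the bottom (bottom = 1).
56 + 4 = 60, which is even, so the puzzle is not solvable.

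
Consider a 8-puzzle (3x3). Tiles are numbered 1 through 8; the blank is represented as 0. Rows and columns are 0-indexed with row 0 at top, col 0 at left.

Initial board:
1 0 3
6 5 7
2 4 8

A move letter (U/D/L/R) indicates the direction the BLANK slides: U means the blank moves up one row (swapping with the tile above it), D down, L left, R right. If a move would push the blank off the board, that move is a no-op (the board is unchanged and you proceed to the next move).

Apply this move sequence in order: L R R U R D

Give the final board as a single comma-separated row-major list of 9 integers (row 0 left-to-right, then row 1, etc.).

Answer: 1, 3, 7, 6, 5, 0, 2, 4, 8

Derivation:
After move 1 (L):
0 1 3
6 5 7
2 4 8

After move 2 (R):
1 0 3
6 5 7
2 4 8

After move 3 (R):
1 3 0
6 5 7
2 4 8

After move 4 (U):
1 3 0
6 5 7
2 4 8

After move 5 (R):
1 3 0
6 5 7
2 4 8

After move 6 (D):
1 3 7
6 5 0
2 4 8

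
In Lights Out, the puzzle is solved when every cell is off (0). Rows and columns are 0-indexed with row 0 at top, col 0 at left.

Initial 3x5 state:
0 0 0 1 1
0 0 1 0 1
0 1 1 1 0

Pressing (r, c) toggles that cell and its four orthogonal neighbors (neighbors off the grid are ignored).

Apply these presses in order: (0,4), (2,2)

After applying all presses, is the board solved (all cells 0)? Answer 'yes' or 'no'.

Answer: yes

Derivation:
After press 1 at (0,4):
0 0 0 0 0
0 0 1 0 0
0 1 1 1 0

After press 2 at (2,2):
0 0 0 0 0
0 0 0 0 0
0 0 0 0 0

Lights still on: 0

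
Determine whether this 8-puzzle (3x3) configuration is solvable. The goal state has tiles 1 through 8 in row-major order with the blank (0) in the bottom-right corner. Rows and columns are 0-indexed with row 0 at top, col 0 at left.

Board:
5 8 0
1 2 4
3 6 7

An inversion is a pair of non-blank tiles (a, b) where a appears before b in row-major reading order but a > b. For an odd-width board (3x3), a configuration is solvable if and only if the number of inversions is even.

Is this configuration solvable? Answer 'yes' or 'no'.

Inversions (pairs i<j in row-major order where tile[i] > tile[j] > 0): 11
11 is odd, so the puzzle is not solvable.

Answer: no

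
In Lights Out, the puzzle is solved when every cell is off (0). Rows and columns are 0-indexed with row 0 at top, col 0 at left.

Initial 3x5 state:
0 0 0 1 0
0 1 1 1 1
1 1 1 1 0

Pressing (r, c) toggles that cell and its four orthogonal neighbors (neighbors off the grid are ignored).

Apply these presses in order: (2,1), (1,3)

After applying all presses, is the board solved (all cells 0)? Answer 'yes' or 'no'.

After press 1 at (2,1):
0 0 0 1 0
0 0 1 1 1
0 0 0 1 0

After press 2 at (1,3):
0 0 0 0 0
0 0 0 0 0
0 0 0 0 0

Lights still on: 0

Answer: yes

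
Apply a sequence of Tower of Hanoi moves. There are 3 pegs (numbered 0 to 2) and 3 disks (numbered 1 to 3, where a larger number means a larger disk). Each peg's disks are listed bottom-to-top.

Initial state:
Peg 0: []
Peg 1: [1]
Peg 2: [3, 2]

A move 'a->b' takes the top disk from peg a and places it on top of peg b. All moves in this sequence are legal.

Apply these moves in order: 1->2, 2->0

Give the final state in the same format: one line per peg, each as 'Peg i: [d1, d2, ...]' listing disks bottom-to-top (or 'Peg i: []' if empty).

Answer: Peg 0: [1]
Peg 1: []
Peg 2: [3, 2]

Derivation:
After move 1 (1->2):
Peg 0: []
Peg 1: []
Peg 2: [3, 2, 1]

After move 2 (2->0):
Peg 0: [1]
Peg 1: []
Peg 2: [3, 2]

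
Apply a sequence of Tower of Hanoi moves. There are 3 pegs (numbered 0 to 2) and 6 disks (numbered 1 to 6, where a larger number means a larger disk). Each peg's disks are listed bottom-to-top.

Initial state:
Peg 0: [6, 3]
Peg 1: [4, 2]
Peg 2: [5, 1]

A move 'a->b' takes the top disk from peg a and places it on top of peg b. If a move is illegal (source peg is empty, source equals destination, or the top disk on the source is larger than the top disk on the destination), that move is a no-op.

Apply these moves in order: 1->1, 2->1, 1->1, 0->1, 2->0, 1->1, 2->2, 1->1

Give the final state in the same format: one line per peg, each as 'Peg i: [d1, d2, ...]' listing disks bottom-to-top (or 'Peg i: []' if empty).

After move 1 (1->1):
Peg 0: [6, 3]
Peg 1: [4, 2]
Peg 2: [5, 1]

After move 2 (2->1):
Peg 0: [6, 3]
Peg 1: [4, 2, 1]
Peg 2: [5]

After move 3 (1->1):
Peg 0: [6, 3]
Peg 1: [4, 2, 1]
Peg 2: [5]

After move 4 (0->1):
Peg 0: [6, 3]
Peg 1: [4, 2, 1]
Peg 2: [5]

After move 5 (2->0):
Peg 0: [6, 3]
Peg 1: [4, 2, 1]
Peg 2: [5]

After move 6 (1->1):
Peg 0: [6, 3]
Peg 1: [4, 2, 1]
Peg 2: [5]

After move 7 (2->2):
Peg 0: [6, 3]
Peg 1: [4, 2, 1]
Peg 2: [5]

After move 8 (1->1):
Peg 0: [6, 3]
Peg 1: [4, 2, 1]
Peg 2: [5]

Answer: Peg 0: [6, 3]
Peg 1: [4, 2, 1]
Peg 2: [5]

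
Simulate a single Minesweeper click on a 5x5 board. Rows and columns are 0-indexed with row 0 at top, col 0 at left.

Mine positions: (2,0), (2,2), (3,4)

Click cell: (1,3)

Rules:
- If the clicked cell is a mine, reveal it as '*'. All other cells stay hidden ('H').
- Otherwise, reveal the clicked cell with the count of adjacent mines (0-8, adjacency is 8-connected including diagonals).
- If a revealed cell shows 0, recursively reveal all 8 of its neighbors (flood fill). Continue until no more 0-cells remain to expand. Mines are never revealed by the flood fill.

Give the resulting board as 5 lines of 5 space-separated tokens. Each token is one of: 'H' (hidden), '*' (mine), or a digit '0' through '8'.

H H H H H
H H H 1 H
H H H H H
H H H H H
H H H H H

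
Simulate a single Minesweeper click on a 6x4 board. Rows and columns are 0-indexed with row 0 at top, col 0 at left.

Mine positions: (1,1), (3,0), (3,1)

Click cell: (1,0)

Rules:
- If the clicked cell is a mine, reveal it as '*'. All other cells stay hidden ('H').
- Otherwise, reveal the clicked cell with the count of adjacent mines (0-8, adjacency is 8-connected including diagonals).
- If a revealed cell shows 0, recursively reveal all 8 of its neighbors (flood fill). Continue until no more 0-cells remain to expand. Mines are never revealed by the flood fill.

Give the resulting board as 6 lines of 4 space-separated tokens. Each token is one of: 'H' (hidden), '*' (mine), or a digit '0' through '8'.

H H H H
1 H H H
H H H H
H H H H
H H H H
H H H H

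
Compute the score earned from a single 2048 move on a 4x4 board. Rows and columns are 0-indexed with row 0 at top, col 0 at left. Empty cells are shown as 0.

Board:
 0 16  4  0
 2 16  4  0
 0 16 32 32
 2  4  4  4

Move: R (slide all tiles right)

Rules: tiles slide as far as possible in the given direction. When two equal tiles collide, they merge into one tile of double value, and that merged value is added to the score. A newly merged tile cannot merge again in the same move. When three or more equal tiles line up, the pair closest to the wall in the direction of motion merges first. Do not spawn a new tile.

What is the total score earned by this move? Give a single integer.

Slide right:
row 0: [0, 16, 4, 0] -> [0, 0, 16, 4]  score +0 (running 0)
row 1: [2, 16, 4, 0] -> [0, 2, 16, 4]  score +0 (running 0)
row 2: [0, 16, 32, 32] -> [0, 0, 16, 64]  score +64 (running 64)
row 3: [2, 4, 4, 4] -> [0, 2, 4, 8]  score +8 (running 72)
Board after move:
 0  0 16  4
 0  2 16  4
 0  0 16 64
 0  2  4  8

Answer: 72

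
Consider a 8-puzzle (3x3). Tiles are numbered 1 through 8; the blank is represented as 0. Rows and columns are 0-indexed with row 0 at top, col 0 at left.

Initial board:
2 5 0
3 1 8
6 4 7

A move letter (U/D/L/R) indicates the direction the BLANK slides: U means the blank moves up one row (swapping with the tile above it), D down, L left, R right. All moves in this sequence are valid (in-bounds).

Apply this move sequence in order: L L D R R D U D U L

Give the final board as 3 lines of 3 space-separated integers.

Answer: 3 2 5
1 0 8
6 4 7

Derivation:
After move 1 (L):
2 0 5
3 1 8
6 4 7

After move 2 (L):
0 2 5
3 1 8
6 4 7

After move 3 (D):
3 2 5
0 1 8
6 4 7

After move 4 (R):
3 2 5
1 0 8
6 4 7

After move 5 (R):
3 2 5
1 8 0
6 4 7

After move 6 (D):
3 2 5
1 8 7
6 4 0

After move 7 (U):
3 2 5
1 8 0
6 4 7

After move 8 (D):
3 2 5
1 8 7
6 4 0

After move 9 (U):
3 2 5
1 8 0
6 4 7

After move 10 (L):
3 2 5
1 0 8
6 4 7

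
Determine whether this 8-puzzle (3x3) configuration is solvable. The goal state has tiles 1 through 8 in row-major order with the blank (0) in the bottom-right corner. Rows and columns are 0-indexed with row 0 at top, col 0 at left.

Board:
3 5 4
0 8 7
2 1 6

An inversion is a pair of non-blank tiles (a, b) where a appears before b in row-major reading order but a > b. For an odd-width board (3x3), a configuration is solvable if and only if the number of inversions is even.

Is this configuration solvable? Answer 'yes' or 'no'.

Answer: no

Derivation:
Inversions (pairs i<j in row-major order where tile[i] > tile[j] > 0): 15
15 is odd, so the puzzle is not solvable.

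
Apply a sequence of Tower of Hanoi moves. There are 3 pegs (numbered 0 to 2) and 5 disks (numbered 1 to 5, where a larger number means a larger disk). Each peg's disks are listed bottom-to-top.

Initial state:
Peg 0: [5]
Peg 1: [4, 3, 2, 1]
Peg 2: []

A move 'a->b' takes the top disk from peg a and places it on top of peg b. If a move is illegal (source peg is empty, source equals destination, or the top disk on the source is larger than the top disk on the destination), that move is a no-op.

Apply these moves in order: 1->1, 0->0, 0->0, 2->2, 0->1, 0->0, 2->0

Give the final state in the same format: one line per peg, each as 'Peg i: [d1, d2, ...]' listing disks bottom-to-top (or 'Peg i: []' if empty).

After move 1 (1->1):
Peg 0: [5]
Peg 1: [4, 3, 2, 1]
Peg 2: []

After move 2 (0->0):
Peg 0: [5]
Peg 1: [4, 3, 2, 1]
Peg 2: []

After move 3 (0->0):
Peg 0: [5]
Peg 1: [4, 3, 2, 1]
Peg 2: []

After move 4 (2->2):
Peg 0: [5]
Peg 1: [4, 3, 2, 1]
Peg 2: []

After move 5 (0->1):
Peg 0: [5]
Peg 1: [4, 3, 2, 1]
Peg 2: []

After move 6 (0->0):
Peg 0: [5]
Peg 1: [4, 3, 2, 1]
Peg 2: []

After move 7 (2->0):
Peg 0: [5]
Peg 1: [4, 3, 2, 1]
Peg 2: []

Answer: Peg 0: [5]
Peg 1: [4, 3, 2, 1]
Peg 2: []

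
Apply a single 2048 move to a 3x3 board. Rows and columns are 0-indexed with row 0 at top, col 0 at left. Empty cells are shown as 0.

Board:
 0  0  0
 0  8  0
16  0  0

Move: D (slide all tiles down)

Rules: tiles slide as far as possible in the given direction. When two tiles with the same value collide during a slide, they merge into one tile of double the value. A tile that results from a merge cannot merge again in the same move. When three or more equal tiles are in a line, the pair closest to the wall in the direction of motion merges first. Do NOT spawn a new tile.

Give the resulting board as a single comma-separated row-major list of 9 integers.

Slide down:
col 0: [0, 0, 16] -> [0, 0, 16]
col 1: [0, 8, 0] -> [0, 0, 8]
col 2: [0, 0, 0] -> [0, 0, 0]

Answer: 0, 0, 0, 0, 0, 0, 16, 8, 0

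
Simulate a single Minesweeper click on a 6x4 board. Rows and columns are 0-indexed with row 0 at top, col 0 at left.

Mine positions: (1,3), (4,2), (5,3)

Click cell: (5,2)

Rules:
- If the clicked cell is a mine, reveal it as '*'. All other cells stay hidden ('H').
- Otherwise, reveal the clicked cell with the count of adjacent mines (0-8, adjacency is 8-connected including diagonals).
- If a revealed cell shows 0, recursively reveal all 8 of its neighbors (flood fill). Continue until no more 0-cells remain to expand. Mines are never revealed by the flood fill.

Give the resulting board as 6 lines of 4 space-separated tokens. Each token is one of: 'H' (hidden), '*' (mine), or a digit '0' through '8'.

H H H H
H H H H
H H H H
H H H H
H H H H
H H 2 H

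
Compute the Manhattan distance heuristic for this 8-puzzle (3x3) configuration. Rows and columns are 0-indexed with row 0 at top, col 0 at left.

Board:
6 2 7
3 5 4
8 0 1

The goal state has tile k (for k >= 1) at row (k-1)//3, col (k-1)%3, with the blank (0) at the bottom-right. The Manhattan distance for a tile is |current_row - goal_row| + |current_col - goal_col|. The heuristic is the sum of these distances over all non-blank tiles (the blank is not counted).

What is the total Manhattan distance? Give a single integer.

Answer: 17

Derivation:
Tile 6: (0,0)->(1,2) = 3
Tile 2: (0,1)->(0,1) = 0
Tile 7: (0,2)->(2,0) = 4
Tile 3: (1,0)->(0,2) = 3
Tile 5: (1,1)->(1,1) = 0
Tile 4: (1,2)->(1,0) = 2
Tile 8: (2,0)->(2,1) = 1
Tile 1: (2,2)->(0,0) = 4
Sum: 3 + 0 + 4 + 3 + 0 + 2 + 1 + 4 = 17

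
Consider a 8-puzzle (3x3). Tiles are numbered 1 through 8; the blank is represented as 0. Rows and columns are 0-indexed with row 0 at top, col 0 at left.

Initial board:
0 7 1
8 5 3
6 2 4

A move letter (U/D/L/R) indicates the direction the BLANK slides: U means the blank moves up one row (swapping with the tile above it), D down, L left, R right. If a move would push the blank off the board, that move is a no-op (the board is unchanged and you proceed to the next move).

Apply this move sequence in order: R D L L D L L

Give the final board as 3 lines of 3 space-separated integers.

After move 1 (R):
7 0 1
8 5 3
6 2 4

After move 2 (D):
7 5 1
8 0 3
6 2 4

After move 3 (L):
7 5 1
0 8 3
6 2 4

After move 4 (L):
7 5 1
0 8 3
6 2 4

After move 5 (D):
7 5 1
6 8 3
0 2 4

After move 6 (L):
7 5 1
6 8 3
0 2 4

After move 7 (L):
7 5 1
6 8 3
0 2 4

Answer: 7 5 1
6 8 3
0 2 4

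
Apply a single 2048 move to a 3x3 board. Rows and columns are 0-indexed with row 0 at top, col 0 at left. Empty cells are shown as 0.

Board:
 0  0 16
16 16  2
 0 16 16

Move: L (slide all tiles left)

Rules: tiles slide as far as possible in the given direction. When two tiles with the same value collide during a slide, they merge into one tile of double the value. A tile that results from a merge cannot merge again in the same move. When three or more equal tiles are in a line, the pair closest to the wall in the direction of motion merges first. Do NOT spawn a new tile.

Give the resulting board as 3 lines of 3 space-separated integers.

Slide left:
row 0: [0, 0, 16] -> [16, 0, 0]
row 1: [16, 16, 2] -> [32, 2, 0]
row 2: [0, 16, 16] -> [32, 0, 0]

Answer: 16  0  0
32  2  0
32  0  0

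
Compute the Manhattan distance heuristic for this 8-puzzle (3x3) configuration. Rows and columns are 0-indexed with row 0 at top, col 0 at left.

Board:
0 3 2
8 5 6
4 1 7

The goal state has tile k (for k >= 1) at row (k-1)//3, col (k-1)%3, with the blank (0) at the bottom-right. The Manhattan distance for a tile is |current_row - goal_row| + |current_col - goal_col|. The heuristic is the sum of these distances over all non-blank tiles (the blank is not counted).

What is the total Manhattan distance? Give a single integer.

Tile 3: (0,1)->(0,2) = 1
Tile 2: (0,2)->(0,1) = 1
Tile 8: (1,0)->(2,1) = 2
Tile 5: (1,1)->(1,1) = 0
Tile 6: (1,2)->(1,2) = 0
Tile 4: (2,0)->(1,0) = 1
Tile 1: (2,1)->(0,0) = 3
Tile 7: (2,2)->(2,0) = 2
Sum: 1 + 1 + 2 + 0 + 0 + 1 + 3 + 2 = 10

Answer: 10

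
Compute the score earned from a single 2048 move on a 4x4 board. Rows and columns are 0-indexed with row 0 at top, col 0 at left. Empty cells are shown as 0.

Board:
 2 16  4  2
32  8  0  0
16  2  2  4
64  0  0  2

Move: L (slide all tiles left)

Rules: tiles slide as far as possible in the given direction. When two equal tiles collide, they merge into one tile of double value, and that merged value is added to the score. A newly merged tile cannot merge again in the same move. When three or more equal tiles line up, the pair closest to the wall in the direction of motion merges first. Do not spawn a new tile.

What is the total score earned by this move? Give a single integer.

Answer: 4

Derivation:
Slide left:
row 0: [2, 16, 4, 2] -> [2, 16, 4, 2]  score +0 (running 0)
row 1: [32, 8, 0, 0] -> [32, 8, 0, 0]  score +0 (running 0)
row 2: [16, 2, 2, 4] -> [16, 4, 4, 0]  score +4 (running 4)
row 3: [64, 0, 0, 2] -> [64, 2, 0, 0]  score +0 (running 4)
Board after move:
 2 16  4  2
32  8  0  0
16  4  4  0
64  2  0  0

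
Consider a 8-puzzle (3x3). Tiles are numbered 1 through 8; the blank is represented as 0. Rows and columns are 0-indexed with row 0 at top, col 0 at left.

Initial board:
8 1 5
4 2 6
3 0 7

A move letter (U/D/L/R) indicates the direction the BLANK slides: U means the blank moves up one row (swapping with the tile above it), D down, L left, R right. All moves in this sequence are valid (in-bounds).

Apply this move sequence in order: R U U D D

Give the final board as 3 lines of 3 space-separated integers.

After move 1 (R):
8 1 5
4 2 6
3 7 0

After move 2 (U):
8 1 5
4 2 0
3 7 6

After move 3 (U):
8 1 0
4 2 5
3 7 6

After move 4 (D):
8 1 5
4 2 0
3 7 6

After move 5 (D):
8 1 5
4 2 6
3 7 0

Answer: 8 1 5
4 2 6
3 7 0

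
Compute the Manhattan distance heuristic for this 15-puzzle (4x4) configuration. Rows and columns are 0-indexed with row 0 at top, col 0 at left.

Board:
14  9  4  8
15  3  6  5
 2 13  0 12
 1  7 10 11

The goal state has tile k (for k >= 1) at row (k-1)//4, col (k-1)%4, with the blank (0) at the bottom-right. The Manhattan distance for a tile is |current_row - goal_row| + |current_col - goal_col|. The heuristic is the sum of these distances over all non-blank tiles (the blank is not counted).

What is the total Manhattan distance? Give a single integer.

Answer: 34

Derivation:
Tile 14: at (0,0), goal (3,1), distance |0-3|+|0-1| = 4
Tile 9: at (0,1), goal (2,0), distance |0-2|+|1-0| = 3
Tile 4: at (0,2), goal (0,3), distance |0-0|+|2-3| = 1
Tile 8: at (0,3), goal (1,3), distance |0-1|+|3-3| = 1
Tile 15: at (1,0), goal (3,2), distance |1-3|+|0-2| = 4
Tile 3: at (1,1), goal (0,2), distance |1-0|+|1-2| = 2
Tile 6: at (1,2), goal (1,1), distance |1-1|+|2-1| = 1
Tile 5: at (1,3), goal (1,0), distance |1-1|+|3-0| = 3
Tile 2: at (2,0), goal (0,1), distance |2-0|+|0-1| = 3
Tile 13: at (2,1), goal (3,0), distance |2-3|+|1-0| = 2
Tile 12: at (2,3), goal (2,3), distance |2-2|+|3-3| = 0
Tile 1: at (3,0), goal (0,0), distance |3-0|+|0-0| = 3
Tile 7: at (3,1), goal (1,2), distance |3-1|+|1-2| = 3
Tile 10: at (3,2), goal (2,1), distance |3-2|+|2-1| = 2
Tile 11: at (3,3), goal (2,2), distance |3-2|+|3-2| = 2
Sum: 4 + 3 + 1 + 1 + 4 + 2 + 1 + 3 + 3 + 2 + 0 + 3 + 3 + 2 + 2 = 34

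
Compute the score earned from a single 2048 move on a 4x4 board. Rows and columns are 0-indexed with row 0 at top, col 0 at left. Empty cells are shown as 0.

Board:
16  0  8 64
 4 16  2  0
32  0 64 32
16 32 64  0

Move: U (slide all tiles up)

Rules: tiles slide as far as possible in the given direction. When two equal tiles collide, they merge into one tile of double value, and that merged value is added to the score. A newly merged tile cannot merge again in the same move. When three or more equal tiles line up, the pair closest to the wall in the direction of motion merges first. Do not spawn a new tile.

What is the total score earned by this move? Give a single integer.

Slide up:
col 0: [16, 4, 32, 16] -> [16, 4, 32, 16]  score +0 (running 0)
col 1: [0, 16, 0, 32] -> [16, 32, 0, 0]  score +0 (running 0)
col 2: [8, 2, 64, 64] -> [8, 2, 128, 0]  score +128 (running 128)
col 3: [64, 0, 32, 0] -> [64, 32, 0, 0]  score +0 (running 128)
Board after move:
 16  16   8  64
  4  32   2  32
 32   0 128   0
 16   0   0   0

Answer: 128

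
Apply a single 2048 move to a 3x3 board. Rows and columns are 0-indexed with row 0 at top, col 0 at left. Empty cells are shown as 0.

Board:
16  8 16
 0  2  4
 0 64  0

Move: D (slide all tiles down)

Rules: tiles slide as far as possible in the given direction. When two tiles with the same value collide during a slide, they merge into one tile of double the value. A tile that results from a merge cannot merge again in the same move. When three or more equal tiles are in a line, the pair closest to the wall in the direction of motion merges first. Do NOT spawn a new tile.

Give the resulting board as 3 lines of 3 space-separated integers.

Answer:  0  8  0
 0  2 16
16 64  4

Derivation:
Slide down:
col 0: [16, 0, 0] -> [0, 0, 16]
col 1: [8, 2, 64] -> [8, 2, 64]
col 2: [16, 4, 0] -> [0, 16, 4]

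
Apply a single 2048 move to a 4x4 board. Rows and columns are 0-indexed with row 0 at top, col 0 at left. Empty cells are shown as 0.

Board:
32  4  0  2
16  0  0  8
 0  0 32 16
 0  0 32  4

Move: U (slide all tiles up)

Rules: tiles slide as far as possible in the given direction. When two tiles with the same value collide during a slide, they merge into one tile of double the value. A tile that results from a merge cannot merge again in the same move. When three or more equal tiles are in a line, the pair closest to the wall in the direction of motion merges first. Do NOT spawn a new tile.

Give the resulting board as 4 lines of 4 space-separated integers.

Slide up:
col 0: [32, 16, 0, 0] -> [32, 16, 0, 0]
col 1: [4, 0, 0, 0] -> [4, 0, 0, 0]
col 2: [0, 0, 32, 32] -> [64, 0, 0, 0]
col 3: [2, 8, 16, 4] -> [2, 8, 16, 4]

Answer: 32  4 64  2
16  0  0  8
 0  0  0 16
 0  0  0  4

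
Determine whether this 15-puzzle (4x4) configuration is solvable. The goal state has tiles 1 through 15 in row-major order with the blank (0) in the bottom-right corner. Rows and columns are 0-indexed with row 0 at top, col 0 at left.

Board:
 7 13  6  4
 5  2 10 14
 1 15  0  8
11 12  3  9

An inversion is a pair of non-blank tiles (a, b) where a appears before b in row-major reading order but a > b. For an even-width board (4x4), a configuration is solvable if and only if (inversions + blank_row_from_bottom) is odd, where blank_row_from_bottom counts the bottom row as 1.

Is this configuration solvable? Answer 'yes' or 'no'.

Inversions: 49
Blank is in row 2 (0-indexed from top), which is row 2 counting from the bottom (bottom = 1).
49 + 2 = 51, which is odd, so the puzzle is solvable.

Answer: yes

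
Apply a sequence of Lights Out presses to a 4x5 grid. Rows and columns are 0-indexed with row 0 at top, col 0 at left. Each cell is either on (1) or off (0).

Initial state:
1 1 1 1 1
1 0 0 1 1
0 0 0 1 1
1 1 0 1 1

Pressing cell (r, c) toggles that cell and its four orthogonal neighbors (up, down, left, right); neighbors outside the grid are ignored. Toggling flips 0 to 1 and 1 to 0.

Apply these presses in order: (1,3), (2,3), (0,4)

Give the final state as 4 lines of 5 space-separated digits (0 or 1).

After press 1 at (1,3):
1 1 1 0 1
1 0 1 0 0
0 0 0 0 1
1 1 0 1 1

After press 2 at (2,3):
1 1 1 0 1
1 0 1 1 0
0 0 1 1 0
1 1 0 0 1

After press 3 at (0,4):
1 1 1 1 0
1 0 1 1 1
0 0 1 1 0
1 1 0 0 1

Answer: 1 1 1 1 0
1 0 1 1 1
0 0 1 1 0
1 1 0 0 1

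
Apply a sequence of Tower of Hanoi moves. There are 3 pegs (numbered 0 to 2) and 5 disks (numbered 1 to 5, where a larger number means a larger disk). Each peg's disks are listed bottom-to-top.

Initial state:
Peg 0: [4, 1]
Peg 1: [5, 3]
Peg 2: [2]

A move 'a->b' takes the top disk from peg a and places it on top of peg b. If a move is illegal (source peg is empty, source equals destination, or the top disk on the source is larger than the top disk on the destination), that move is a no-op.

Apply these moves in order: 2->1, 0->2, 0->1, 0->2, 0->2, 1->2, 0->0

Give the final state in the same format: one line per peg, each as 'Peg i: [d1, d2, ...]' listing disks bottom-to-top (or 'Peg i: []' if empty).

Answer: Peg 0: [4]
Peg 1: [5, 3, 2]
Peg 2: [1]

Derivation:
After move 1 (2->1):
Peg 0: [4, 1]
Peg 1: [5, 3, 2]
Peg 2: []

After move 2 (0->2):
Peg 0: [4]
Peg 1: [5, 3, 2]
Peg 2: [1]

After move 3 (0->1):
Peg 0: [4]
Peg 1: [5, 3, 2]
Peg 2: [1]

After move 4 (0->2):
Peg 0: [4]
Peg 1: [5, 3, 2]
Peg 2: [1]

After move 5 (0->2):
Peg 0: [4]
Peg 1: [5, 3, 2]
Peg 2: [1]

After move 6 (1->2):
Peg 0: [4]
Peg 1: [5, 3, 2]
Peg 2: [1]

After move 7 (0->0):
Peg 0: [4]
Peg 1: [5, 3, 2]
Peg 2: [1]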